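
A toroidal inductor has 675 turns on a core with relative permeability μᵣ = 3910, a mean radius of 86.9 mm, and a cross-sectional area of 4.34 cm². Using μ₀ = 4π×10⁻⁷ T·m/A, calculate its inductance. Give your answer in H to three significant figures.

For a thin toroid, L = μ₀μᵣN²A/(2πR).
L = (4π×10⁻⁷)(3910)(675)²(4.340×10^-4) / (2π×8.690×10^-2 m) = 1.779 H.

L ≈ 1.78 H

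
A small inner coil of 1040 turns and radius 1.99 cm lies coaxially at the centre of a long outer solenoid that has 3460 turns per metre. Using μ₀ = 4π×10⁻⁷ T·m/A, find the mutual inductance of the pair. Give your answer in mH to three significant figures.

The outer solenoid produces a uniform field B₁ = μ₀n₁I₁ across the inner coil,
so the flux linkage is N₂Φ = N₂B₁A₂ = μ₀n₁N₂A₂·I₁, giving M = μ₀n₁N₂A₂.
A₂ = πr² = π(1.990×10^-2 m)² = 1.244×10^-3 m².
M = (4π×10⁻⁷)(3460)(1040)(1.244×10^-3) = 5.626×10^-3 H.

M ≈ 5.63 mH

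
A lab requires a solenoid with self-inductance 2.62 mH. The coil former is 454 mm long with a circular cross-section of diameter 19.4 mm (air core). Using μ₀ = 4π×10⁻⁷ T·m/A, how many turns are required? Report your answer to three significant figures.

A = π(d/2)² = π(9.700×10^-3 m)² = 2.956×10^-4 m².
From L = μ₀N²A/ℓ, N = √(Lℓ / (μ₀A)).
N = √[(2.620×10^-3)(0.454) / ((4π×10⁻⁷)×2.956×10^-4)] = √(3.202×10^6) ≈ 1789.5.

N ≈ 1790 turns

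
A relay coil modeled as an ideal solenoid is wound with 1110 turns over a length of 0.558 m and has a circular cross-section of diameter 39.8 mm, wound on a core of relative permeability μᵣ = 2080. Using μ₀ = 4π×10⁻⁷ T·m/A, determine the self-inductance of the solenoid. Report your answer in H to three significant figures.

L ≈ 7.18 H

A = π(d/2)² = π(1.990×10^-2 m)² = 1.244×10^-3 m².
For a long solenoid, L = μ₀μᵣN²A/ℓ.
L = (4π×10⁻⁷)(2080)(1110)²(1.244×10^-3)/(0.558 m) = 7.18 H.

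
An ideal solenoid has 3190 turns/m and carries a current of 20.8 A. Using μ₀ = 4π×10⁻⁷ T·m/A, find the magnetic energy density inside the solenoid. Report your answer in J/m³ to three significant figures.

B = μ₀nI = (4π×10⁻⁷)(3.190×10^3)(20.8) = 8.338×10^-2 T.
u = B²/(2μ₀) = (8.338×10^-2)²/(2×4π×10⁻⁷) = 2.766×10^3 J/m³.

u ≈ 2770 J/m³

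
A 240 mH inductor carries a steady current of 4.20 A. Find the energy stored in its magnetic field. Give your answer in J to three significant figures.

U ≈ 2.12 J

Stored magnetic energy: U = ½LI².
U = ½(0.24 H)(4.20 A)² = 2.117 J.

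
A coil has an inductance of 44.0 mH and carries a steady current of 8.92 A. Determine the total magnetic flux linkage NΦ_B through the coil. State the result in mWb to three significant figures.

From L = NΦ_B/I, the flux linkage is NΦ_B = LI.
NΦ_B = (4.400×10^-2 H)(8.92 A) = 0.39248 Wb.

NΦ_B ≈ 392 mWb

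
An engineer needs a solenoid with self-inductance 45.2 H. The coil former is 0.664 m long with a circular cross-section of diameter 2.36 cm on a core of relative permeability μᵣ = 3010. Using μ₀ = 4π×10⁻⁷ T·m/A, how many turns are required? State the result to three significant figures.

N ≈ 4260 turns

A = π(d/2)² = π(1.180×10^-2 m)² = 4.374×10^-4 m².
From L = μ₀μᵣN²A/ℓ, N = √(Lℓ / (μ₀μᵣA)).
N = √[(45.2)(0.664) / ((4π×10⁻⁷)(3010)×4.374×10^-4)] = √(1.814×10^7) ≈ 4259.0.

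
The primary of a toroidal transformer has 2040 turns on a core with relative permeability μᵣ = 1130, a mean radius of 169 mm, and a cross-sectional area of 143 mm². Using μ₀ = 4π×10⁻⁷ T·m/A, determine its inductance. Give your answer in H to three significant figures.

L ≈ 0.796 H

For a thin toroid, L = μ₀μᵣN²A/(2πR).
L = (4π×10⁻⁷)(1130)(2040)²(1.430×10^-4) / (2π×0.169 m) = 0.7958 H.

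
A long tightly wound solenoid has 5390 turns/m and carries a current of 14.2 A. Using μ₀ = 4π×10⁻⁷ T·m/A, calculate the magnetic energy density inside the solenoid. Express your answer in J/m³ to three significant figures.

u ≈ 3680 J/m³

B = μ₀nI = (4π×10⁻⁷)(5.390×10^3)(14.2) = 9.618×10^-2 T.
u = B²/(2μ₀) = (9.618×10^-2)²/(2×4π×10⁻⁷) = 3.681×10^3 J/m³.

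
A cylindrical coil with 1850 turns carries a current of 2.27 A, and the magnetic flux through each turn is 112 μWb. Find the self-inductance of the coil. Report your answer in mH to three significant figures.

Self-inductance is defined by L = NΦ_B/I (flux linkage over current).
L = (1850)(1.120×10^-4 Wb)/(2.27 A) = 9.128×10^-2 H.

L ≈ 91.3 mH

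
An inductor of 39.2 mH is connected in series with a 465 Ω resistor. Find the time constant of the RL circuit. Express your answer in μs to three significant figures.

τ ≈ 84.3 μs

τ = L/R = (3.920×10^-2 H)/(465 Ω) = 8.430×10^-5 s.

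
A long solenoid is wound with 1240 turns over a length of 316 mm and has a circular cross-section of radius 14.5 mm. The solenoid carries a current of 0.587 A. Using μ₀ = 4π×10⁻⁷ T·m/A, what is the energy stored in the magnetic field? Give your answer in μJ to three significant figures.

A = πr² = π(1.450×10^-2 m)² = 6.605×10^-4 m².
L = μ₀N²A/ℓ = (4π×10⁻⁷)(1240)²(6.605×10^-4)/(0.316) = 4.039×10^-3 H.
U = ½LI² = ½(4.039×10^-3)(0.587)² = 6.958×10^-4 J.

U ≈ 696 μJ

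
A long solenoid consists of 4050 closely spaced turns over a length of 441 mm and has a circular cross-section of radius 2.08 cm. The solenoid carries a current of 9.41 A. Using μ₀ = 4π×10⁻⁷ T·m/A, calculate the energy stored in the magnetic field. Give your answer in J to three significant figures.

A = πr² = π(2.080×10^-2 m)² = 1.359×10^-3 m².
L = μ₀N²A/ℓ = (4π×10⁻⁷)(4050)²(1.359×10^-3)/(0.441) = 6.353×10^-2 H.
U = ½LI² = ½(6.353×10^-2)(9.41)² = 2.813 J.

U ≈ 2.81 J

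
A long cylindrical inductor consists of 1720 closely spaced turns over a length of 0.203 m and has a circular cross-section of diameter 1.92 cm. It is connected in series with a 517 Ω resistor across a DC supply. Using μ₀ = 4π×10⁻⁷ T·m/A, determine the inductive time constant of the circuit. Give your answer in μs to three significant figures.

τ ≈ 10.3 μs

A = π(d/2)² = π(9.600×10^-3 m)² = 2.895×10^-4 m².
L = μ₀N²A/ℓ = (4π×10⁻⁷)(1720)²(2.895×10^-4)/(0.203) = 5.302×10^-3 H.
τ = L/R = (5.302×10^-3)/(517) = 1.026×10^-5 s.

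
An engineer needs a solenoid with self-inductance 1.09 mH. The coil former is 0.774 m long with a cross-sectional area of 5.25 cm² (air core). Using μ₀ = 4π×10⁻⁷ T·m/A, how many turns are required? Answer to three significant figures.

A = 5.25 cm² = 5.250×10^-4 m².
From L = μ₀N²A/ℓ, N = √(Lℓ / (μ₀A)).
N = √[(1.090×10^-3)(0.774) / ((4π×10⁻⁷)×5.250×10^-4)] = √(1.279×10^6) ≈ 1130.8.

N ≈ 1130 turns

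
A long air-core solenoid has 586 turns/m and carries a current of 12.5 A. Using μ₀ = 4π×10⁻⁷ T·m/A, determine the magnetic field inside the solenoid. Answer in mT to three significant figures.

B ≈ 9.20 mT

Inside a long solenoid, B = μ₀nI.
B = (4π×10⁻⁷)(586 m⁻¹)(12.5 A) = 9.2049×10^-3 T.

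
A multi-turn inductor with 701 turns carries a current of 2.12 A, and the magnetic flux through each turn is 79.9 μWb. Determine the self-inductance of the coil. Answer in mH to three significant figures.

L ≈ 26.4 mH

Self-inductance is defined by L = NΦ_B/I (flux linkage over current).
L = (701)(7.990×10^-5 Wb)/(2.12 A) = 2.642×10^-2 H.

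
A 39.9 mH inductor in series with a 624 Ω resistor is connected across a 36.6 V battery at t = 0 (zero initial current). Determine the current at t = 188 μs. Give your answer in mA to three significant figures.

I ≈ 55.6 mA

τ = L/R = 3.990×10^-2/624 = 6.394×10^-5 s; final current I_∞ = ε/R = 36.6/624 = 5.865×10^-2 A.
I(t) = I_∞(1 − e^(−t/τ)) with t/τ = 2.940.
I = (5.865×10^-2)(1 − e^(−2.940)) = 5.555×10^-2 A.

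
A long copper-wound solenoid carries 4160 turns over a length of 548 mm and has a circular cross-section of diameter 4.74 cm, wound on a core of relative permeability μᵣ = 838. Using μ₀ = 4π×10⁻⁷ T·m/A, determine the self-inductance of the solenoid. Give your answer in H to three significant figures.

L ≈ 58.7 H

A = π(d/2)² = π(2.370×10^-2 m)² = 1.7646×10^-3 m².
For a long solenoid, L = μ₀μᵣN²A/ℓ.
L = (4π×10⁻⁷)(838)(4160)²(1.7646×10^-3)/(0.548 m) = 58.68 H.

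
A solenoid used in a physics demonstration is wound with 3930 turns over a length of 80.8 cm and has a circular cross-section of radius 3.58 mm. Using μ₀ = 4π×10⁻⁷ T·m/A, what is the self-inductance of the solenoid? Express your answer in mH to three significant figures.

L ≈ 0.967 mH

A = πr² = π(3.580×10^-3 m)² = 4.026×10^-5 m².
For a long solenoid, L = μ₀N²A/ℓ.
L = (4π×10⁻⁷)(3930)²(4.026×10^-5)/(0.808 m) = 9.672×10^-4 H.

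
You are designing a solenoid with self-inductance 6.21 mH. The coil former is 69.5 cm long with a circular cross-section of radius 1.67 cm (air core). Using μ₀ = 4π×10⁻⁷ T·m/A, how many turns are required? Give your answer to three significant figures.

A = πr² = π(1.670×10^-2 m)² = 8.762×10^-4 m².
From L = μ₀N²A/ℓ, N = √(Lℓ / (μ₀A)).
N = √[(6.210×10^-3)(0.695) / ((4π×10⁻⁷)×8.762×10^-4)] = √(3.920×10^6) ≈ 1979.9.

N ≈ 1980 turns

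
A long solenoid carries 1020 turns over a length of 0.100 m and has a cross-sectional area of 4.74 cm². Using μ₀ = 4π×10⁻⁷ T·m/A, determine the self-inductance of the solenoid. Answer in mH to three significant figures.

L ≈ 6.20 mH

A = 4.74 cm² = 4.740×10^-4 m².
For a long solenoid, L = μ₀N²A/ℓ.
L = (4π×10⁻⁷)(1020)²(4.740×10^-4)/(0.1 m) = 6.197×10^-3 H.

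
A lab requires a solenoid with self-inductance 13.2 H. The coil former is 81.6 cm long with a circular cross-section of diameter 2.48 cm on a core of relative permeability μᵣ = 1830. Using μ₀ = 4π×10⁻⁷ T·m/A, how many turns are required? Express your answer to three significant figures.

A = π(d/2)² = π(1.240×10^-2 m)² = 4.831×10^-4 m².
From L = μ₀μᵣN²A/ℓ, N = √(Lℓ / (μ₀μᵣA)).
N = √[(13.2)(0.816) / ((4π×10⁻⁷)(1830)×4.831×10^-4)] = √(9.696×10^6) ≈ 3113.9.

N ≈ 3110 turns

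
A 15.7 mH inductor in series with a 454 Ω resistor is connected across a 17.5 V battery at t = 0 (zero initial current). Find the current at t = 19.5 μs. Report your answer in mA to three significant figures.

I ≈ 16.6 mA

τ = L/R = 1.570×10^-2/454 = 3.458×10^-5 s; final current I_∞ = ε/R = 17.5/454 = 3.8546×10^-2 A.
I(t) = I_∞(1 − e^(−t/τ)) with t/τ = 0.564.
I = (3.8546×10^-2)(1 − e^(−0.564)) = 1.661×10^-2 A.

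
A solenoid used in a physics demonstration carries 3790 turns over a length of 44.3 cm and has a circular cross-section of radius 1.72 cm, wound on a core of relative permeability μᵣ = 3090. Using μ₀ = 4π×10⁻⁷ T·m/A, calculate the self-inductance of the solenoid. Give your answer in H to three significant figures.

L ≈ 117 H

A = πr² = π(1.720×10^-2 m)² = 9.294×10^-4 m².
For a long solenoid, L = μ₀μᵣN²A/ℓ.
L = (4π×10⁻⁷)(3090)(3790)²(9.294×10^-4)/(0.443 m) = 117 H.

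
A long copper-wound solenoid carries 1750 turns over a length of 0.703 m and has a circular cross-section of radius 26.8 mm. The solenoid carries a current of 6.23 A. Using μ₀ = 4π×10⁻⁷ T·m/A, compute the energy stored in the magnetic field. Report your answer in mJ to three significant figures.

A = πr² = π(2.680×10^-2 m)² = 2.256×10^-3 m².
L = μ₀N²A/ℓ = (4π×10⁻⁷)(1750)²(2.256×10^-3)/(0.703) = 1.235×10^-2 H.
U = ½LI² = ½(1.235×10^-2)(6.23)² = 0.2397 J.

U ≈ 240 mJ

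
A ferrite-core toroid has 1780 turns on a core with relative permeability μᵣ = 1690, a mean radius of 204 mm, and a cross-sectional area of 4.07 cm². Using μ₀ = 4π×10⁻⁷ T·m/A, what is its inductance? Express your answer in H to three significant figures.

L ≈ 2.14 H

For a thin toroid, L = μ₀μᵣN²A/(2πR).
L = (4π×10⁻⁷)(1690)(1780)²(4.070×10^-4) / (2π×0.204 m) = 2.137 H.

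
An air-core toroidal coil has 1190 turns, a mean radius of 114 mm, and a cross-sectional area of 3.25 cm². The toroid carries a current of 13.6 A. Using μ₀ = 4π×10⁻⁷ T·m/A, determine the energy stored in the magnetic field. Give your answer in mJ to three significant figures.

U ≈ 74.7 mJ

L = μ₀N²A/(2πR) = (4π×10⁻⁷)(1190)²(3.250×10^-4)/(2π×0.114) = 8.074×10^-4 H.
U = ½LI² = ½(8.074×10^-4)(13.6)² = 7.467×10^-2 J.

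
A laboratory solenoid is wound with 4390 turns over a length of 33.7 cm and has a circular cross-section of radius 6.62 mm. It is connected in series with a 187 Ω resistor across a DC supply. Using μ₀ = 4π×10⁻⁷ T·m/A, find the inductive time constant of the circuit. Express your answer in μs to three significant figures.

τ ≈ 52.9 μs

A = πr² = π(6.620×10^-3 m)² = 1.377×10^-4 m².
L = μ₀N²A/ℓ = (4π×10⁻⁷)(4390)²(1.377×10^-4)/(0.337) = 9.894×10^-3 H.
τ = L/R = (9.894×10^-3)/(187) = 5.291×10^-5 s.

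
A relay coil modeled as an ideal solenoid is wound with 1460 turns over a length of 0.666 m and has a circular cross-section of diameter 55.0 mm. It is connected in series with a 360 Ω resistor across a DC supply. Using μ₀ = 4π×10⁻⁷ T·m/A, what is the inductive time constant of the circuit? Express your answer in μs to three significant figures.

A = π(d/2)² = π(2.750×10^-2 m)² = 2.376×10^-3 m².
L = μ₀N²A/ℓ = (4π×10⁻⁷)(1460)²(2.376×10^-3)/(0.666) = 9.556×10^-3 H.
τ = L/R = (9.556×10^-3)/(360) = 2.654×10^-5 s.

τ ≈ 26.5 μs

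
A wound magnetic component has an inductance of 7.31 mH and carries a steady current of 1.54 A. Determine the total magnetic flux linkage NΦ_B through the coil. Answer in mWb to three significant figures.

From L = NΦ_B/I, the flux linkage is NΦ_B = LI.
NΦ_B = (7.310×10^-3 H)(1.54 A) = 1.126×10^-2 Wb.

NΦ_B ≈ 11.3 mWb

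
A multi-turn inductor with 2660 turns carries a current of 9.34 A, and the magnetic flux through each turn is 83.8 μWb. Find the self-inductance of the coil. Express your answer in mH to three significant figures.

Self-inductance is defined by L = NΦ_B/I (flux linkage over current).
L = (2660)(8.380×10^-5 Wb)/(9.34 A) = 2.387×10^-2 H.

L ≈ 23.9 mH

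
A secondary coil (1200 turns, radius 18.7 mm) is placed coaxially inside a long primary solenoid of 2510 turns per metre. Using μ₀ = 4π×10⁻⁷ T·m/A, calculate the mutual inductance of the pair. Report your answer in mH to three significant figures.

The outer solenoid produces a uniform field B₁ = μ₀n₁I₁ across the inner coil,
so the flux linkage is N₂Φ = N₂B₁A₂ = μ₀n₁N₂A₂·I₁, giving M = μ₀n₁N₂A₂.
A₂ = πr² = π(1.870×10^-2 m)² = 1.099×10^-3 m².
M = (4π×10⁻⁷)(2510)(1200)(1.099×10^-3) = 4.158×10^-3 H.

M ≈ 4.16 mH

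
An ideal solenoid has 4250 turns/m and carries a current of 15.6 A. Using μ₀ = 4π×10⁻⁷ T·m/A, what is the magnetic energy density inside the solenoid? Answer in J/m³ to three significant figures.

u ≈ 2760 J/m³

B = μ₀nI = (4π×10⁻⁷)(4.250×10^3)(15.6) = 8.332×10^-2 T.
u = B²/(2μ₀) = (8.332×10^-2)²/(2×4π×10⁻⁷) = 2.762×10^3 J/m³.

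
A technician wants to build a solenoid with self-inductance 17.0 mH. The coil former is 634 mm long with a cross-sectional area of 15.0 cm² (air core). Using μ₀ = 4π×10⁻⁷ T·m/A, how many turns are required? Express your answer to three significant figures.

A = 15.0 cm² = 1.500×10^-3 m².
From L = μ₀N²A/ℓ, N = √(Lℓ / (μ₀A)).
N = √[(1.700×10^-2)(0.634) / ((4π×10⁻⁷)×1.500×10^-3)] = √(5.718×10^6) ≈ 2391.2.

N ≈ 2390 turns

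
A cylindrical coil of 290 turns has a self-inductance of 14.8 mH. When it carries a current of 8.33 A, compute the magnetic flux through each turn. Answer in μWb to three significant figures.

Φ_B ≈ 425 μWb

From L = NΦ_B/I, the flux per turn is Φ_B = LI/N.
Φ_B = (1.480×10^-2 H)(8.33 A)/290 = 4.251×10^-4 Wb.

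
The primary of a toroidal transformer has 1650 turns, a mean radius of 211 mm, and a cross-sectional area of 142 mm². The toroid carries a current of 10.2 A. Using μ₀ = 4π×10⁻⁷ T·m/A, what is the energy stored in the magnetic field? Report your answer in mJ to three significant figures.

L = μ₀N²A/(2πR) = (4π×10⁻⁷)(1650)²(1.420×10^-4)/(2π×0.211) = 3.664×10^-4 H.
U = ½LI² = ½(3.664×10^-4)(10.2)² = 1.906×10^-2 J.

U ≈ 19.1 mJ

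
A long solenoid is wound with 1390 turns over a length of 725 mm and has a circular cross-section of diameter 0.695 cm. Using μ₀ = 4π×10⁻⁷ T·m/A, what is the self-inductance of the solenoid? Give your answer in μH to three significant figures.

A = π(d/2)² = π(3.475×10^-3 m)² = 3.794×10^-5 m².
For a long solenoid, L = μ₀N²A/ℓ.
L = (4π×10⁻⁷)(1390)²(3.794×10^-5)/(0.725 m) = 1.270×10^-4 H.

L ≈ 127 μH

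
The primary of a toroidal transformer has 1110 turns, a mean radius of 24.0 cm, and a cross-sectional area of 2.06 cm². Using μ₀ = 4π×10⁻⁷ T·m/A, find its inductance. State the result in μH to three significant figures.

For a thin toroid, L = μ₀N²A/(2πR).
L = (4π×10⁻⁷)(1110)²(2.060×10^-4) / (2π×0.24 m) = 2.115×10^-4 H.

L ≈ 212 μH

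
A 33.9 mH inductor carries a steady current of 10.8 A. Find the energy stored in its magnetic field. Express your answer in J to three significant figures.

Stored magnetic energy: U = ½LI².
U = ½(3.390×10^-2 H)(10.8 A)² = 1.977 J.

U ≈ 1.98 J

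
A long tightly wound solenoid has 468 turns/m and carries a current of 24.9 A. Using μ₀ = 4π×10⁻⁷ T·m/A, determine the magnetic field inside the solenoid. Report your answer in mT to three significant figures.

Inside a long solenoid, B = μ₀nI.
B = (4π×10⁻⁷)(468 m⁻¹)(24.9 A) = 1.464×10^-2 T.

B ≈ 14.6 mT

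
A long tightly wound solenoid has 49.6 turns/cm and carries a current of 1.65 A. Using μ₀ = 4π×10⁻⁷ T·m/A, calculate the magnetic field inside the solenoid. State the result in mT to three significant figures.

B ≈ 10.3 mT

Inside a long solenoid, B = μ₀nI.
B = (4π×10⁻⁷)(4.960×10^3 m⁻¹)(1.65 A) = 1.028×10^-2 T.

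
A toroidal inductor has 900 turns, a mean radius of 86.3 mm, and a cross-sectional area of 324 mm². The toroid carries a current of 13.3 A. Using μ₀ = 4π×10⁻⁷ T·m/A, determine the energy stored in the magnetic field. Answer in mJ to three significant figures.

L = μ₀N²A/(2πR) = (4π×10⁻⁷)(900)²(3.240×10^-4)/(2π×8.630×10^-2) = 6.082×10^-4 H.
U = ½LI² = ½(6.082×10^-4)(13.3)² = 5.379×10^-2 J.

U ≈ 53.8 mJ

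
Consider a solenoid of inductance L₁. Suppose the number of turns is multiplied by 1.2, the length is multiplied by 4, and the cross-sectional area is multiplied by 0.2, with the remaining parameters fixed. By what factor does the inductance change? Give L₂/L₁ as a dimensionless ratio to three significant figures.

For a solenoid, L ∝ μᵣN²A/ℓ.
L₂/L₁ = (1.2)^2 × (4)^-1 × (0.2) = 0.0720.

L₂/L₁ = 0.0720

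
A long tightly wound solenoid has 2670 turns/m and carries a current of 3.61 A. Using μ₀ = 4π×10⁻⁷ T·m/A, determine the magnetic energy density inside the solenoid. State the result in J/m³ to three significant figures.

B = μ₀nI = (4π×10⁻⁷)(2.670×10^3)(3.61) = 1.211×10^-2 T.
u = B²/(2μ₀) = (1.211×10^-2)²/(2×4π×10⁻⁷) = 58.37 J/m³.

u ≈ 58.4 J/m³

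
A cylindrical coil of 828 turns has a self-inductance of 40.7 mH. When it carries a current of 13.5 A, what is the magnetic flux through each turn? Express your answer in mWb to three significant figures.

From L = NΦ_B/I, the flux per turn is Φ_B = LI/N.
Φ_B = (4.070×10^-2 H)(13.5 A)/828 = 6.636×10^-4 Wb.

Φ_B ≈ 0.664 mWb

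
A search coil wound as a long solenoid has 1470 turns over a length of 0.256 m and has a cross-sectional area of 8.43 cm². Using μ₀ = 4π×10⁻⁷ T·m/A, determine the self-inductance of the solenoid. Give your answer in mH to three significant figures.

A = 8.43 cm² = 8.430×10^-4 m².
For a long solenoid, L = μ₀N²A/ℓ.
L = (4π×10⁻⁷)(1470)²(8.430×10^-4)/(0.256 m) = 8.942×10^-3 H.

L ≈ 8.94 mH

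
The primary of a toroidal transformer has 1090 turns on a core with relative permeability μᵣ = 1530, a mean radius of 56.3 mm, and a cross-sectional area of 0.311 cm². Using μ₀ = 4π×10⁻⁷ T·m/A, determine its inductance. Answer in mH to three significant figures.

For a thin toroid, L = μ₀μᵣN²A/(2πR).
L = (4π×10⁻⁷)(1530)(1090)²(3.110×10^-5) / (2π×5.630×10^-2 m) = 0.2008 H.

L ≈ 201 mH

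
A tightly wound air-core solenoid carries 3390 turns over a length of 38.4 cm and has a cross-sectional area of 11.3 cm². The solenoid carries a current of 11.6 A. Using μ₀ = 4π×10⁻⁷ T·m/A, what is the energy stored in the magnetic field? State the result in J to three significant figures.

A = 11.3 cm² = 1.130×10^-3 m².
L = μ₀N²A/ℓ = (4π×10⁻⁷)(3390)²(1.130×10^-3)/(0.384) = 4.250×10^-2 H.
U = ½LI² = ½(4.250×10^-2)(11.6)² = 2.859 J.

U ≈ 2.86 J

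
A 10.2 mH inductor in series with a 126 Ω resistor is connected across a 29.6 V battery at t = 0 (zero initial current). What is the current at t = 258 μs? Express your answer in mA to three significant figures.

τ = L/R = 1.020×10^-2/126 = 8.095×10^-5 s; final current I_∞ = ε/R = 29.6/126 = 0.2349 A.
I(t) = I_∞(1 − e^(−t/τ)) with t/τ = 3.187.
I = (0.2349)(1 − e^(−3.187)) = 0.2252 A.

I ≈ 225 mA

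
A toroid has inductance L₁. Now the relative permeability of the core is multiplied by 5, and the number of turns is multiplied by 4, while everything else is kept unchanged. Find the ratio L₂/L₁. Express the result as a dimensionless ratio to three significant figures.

For a toroid, L ∝ μᵣN²A/R.
L₂/L₁ = (5) × (4)^2 = 80.0.

L₂/L₁ = 80.0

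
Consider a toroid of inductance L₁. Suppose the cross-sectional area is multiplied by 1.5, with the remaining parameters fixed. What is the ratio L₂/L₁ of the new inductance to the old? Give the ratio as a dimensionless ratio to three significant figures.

For a toroid, L ∝ μᵣN²A/R.
L₂/L₁ = (1.5) = 1.50.

L₂/L₁ = 1.50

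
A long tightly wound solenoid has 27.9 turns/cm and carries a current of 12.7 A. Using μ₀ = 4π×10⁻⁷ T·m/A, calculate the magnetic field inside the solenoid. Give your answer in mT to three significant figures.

Inside a long solenoid, B = μ₀nI.
B = (4π×10⁻⁷)(2.790×10^3 m⁻¹)(12.7 A) = 4.453×10^-2 T.

B ≈ 44.5 mT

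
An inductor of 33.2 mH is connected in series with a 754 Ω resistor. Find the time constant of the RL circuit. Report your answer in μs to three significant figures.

τ ≈ 44.0 μs

τ = L/R = (3.320×10^-2 H)/(754 Ω) = 4.403×10^-5 s.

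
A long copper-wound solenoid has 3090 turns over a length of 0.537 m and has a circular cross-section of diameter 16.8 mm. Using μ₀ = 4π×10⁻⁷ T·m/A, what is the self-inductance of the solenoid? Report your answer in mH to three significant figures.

A = π(d/2)² = π(8.400×10^-3 m)² = 2.217×10^-4 m².
For a long solenoid, L = μ₀N²A/ℓ.
L = (4π×10⁻⁷)(3090)²(2.217×10^-4)/(0.537 m) = 4.953×10^-3 H.

L ≈ 4.95 mH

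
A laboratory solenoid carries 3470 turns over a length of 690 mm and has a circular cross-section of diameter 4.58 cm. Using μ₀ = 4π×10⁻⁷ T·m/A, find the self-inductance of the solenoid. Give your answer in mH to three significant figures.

L ≈ 36.1 mH

A = π(d/2)² = π(2.290×10^-2 m)² = 1.647×10^-3 m².
For a long solenoid, L = μ₀N²A/ℓ.
L = (4π×10⁻⁷)(3470)²(1.647×10^-3)/(0.69 m) = 3.613×10^-2 H.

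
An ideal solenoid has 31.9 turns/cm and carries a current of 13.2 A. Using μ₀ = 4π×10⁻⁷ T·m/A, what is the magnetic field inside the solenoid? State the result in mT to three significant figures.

B ≈ 52.9 mT

Inside a long solenoid, B = μ₀nI.
B = (4π×10⁻⁷)(3.190×10^3 m⁻¹)(13.2 A) = 5.291×10^-2 T.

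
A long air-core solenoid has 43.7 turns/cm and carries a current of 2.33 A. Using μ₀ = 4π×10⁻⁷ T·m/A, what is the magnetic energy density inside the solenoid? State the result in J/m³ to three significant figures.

B = μ₀nI = (4π×10⁻⁷)(4.370×10^3)(2.33) = 1.280×10^-2 T.
u = B²/(2μ₀) = (1.280×10^-2)²/(2×4π×10⁻⁷) = 65.14 J/m³.

u ≈ 65.1 J/m³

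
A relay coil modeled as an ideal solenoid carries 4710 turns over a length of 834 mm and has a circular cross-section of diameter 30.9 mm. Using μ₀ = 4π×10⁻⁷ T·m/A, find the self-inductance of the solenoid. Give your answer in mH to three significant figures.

L ≈ 25.1 mH

A = π(d/2)² = π(1.545×10^-2 m)² = 7.499×10^-4 m².
For a long solenoid, L = μ₀N²A/ℓ.
L = (4π×10⁻⁷)(4710)²(7.499×10^-4)/(0.834 m) = 2.507×10^-2 H.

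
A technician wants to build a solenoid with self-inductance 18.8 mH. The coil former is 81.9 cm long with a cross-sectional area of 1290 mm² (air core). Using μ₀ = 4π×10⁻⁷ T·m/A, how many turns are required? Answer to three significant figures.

N ≈ 3080 turns

A = 1290 mm² = 1.290×10^-3 m².
From L = μ₀N²A/ℓ, N = √(Lℓ / (μ₀A)).
N = √[(1.880×10^-2)(0.819) / ((4π×10⁻⁷)×1.290×10^-3)] = √(9.498×10^6) ≈ 3081.9.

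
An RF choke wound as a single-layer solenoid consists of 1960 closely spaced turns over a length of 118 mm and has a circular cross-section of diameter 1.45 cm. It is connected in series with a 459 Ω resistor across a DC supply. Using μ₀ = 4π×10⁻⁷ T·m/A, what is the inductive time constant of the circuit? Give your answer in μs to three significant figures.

τ ≈ 14.7 μs

A = π(d/2)² = π(7.250×10^-3 m)² = 1.651×10^-4 m².
L = μ₀N²A/ℓ = (4π×10⁻⁷)(1960)²(1.651×10^-4)/(0.118) = 6.756×10^-3 H.
τ = L/R = (6.756×10^-3)/(459) = 1.472×10^-5 s.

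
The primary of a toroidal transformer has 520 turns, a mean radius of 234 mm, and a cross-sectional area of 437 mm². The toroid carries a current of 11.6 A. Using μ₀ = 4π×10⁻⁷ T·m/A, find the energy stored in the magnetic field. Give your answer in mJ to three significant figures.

U ≈ 6.79 mJ

L = μ₀N²A/(2πR) = (4π×10⁻⁷)(520)²(4.370×10^-4)/(2π×0.234) = 1.010×10^-4 H.
U = ½LI² = ½(1.010×10^-4)(11.6)² = 6.79498×10^-3 J.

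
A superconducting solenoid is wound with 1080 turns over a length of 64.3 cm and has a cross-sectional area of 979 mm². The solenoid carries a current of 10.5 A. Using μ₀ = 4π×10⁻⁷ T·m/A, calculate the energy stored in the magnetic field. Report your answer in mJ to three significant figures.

A = 979 mm² = 9.790×10^-4 m².
L = μ₀N²A/ℓ = (4π×10⁻⁷)(1080)²(9.790×10^-4)/(0.643) = 2.232×10^-3 H.
U = ½LI² = ½(2.232×10^-3)(10.5)² = 0.123 J.

U ≈ 123 mJ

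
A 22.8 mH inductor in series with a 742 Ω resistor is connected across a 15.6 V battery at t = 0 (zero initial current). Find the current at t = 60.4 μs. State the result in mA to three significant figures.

I ≈ 18.1 mA

τ = L/R = 2.280×10^-2/742 = 3.073×10^-5 s; final current I_∞ = ε/R = 15.6/742 = 2.102×10^-2 A.
I(t) = I_∞(1 − e^(−t/τ)) with t/τ = 1.966.
I = (2.102×10^-2)(1 − e^(−1.966)) = 1.808×10^-2 A.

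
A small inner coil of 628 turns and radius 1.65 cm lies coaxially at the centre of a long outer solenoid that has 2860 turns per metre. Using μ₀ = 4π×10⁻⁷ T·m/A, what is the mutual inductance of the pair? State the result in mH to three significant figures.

M ≈ 1.93 mH

The outer solenoid produces a uniform field B₁ = μ₀n₁I₁ across the inner coil,
so the flux linkage is N₂Φ = N₂B₁A₂ = μ₀n₁N₂A₂·I₁, giving M = μ₀n₁N₂A₂.
A₂ = πr² = π(1.650×10^-2 m)² = 8.553×10^-4 m².
M = (4π×10⁻⁷)(2860)(628)(8.553×10^-4) = 1.930×10^-3 H.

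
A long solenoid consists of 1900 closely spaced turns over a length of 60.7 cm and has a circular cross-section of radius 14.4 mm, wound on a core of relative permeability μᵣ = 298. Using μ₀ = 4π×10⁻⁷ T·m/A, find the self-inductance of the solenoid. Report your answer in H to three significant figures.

L ≈ 1.45 H

A = πr² = π(1.440×10^-2 m)² = 6.514×10^-4 m².
For a long solenoid, L = μ₀μᵣN²A/ℓ.
L = (4π×10⁻⁷)(298)(1900)²(6.514×10^-4)/(0.607 m) = 1.451 H.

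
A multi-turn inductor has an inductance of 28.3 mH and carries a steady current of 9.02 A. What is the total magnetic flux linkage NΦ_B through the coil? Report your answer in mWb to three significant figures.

From L = NΦ_B/I, the flux linkage is NΦ_B = LI.
NΦ_B = (2.830×10^-2 H)(9.02 A) = 0.2553 Wb.

NΦ_B ≈ 255 mWb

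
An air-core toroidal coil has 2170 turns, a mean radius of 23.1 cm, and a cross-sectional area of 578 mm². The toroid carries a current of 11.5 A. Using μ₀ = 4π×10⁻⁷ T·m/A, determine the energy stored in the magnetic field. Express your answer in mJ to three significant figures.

L = μ₀N²A/(2πR) = (4π×10⁻⁷)(2170)²(5.780×10^-4)/(2π×0.231) = 2.356×10^-3 H.
U = ½LI² = ½(2.356×10^-3)(11.5)² = 0.1558 J.

U ≈ 156 mJ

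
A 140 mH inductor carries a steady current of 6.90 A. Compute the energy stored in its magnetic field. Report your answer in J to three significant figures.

U ≈ 3.33 J

Stored magnetic energy: U = ½LI².
U = ½(0.14 H)(6.90 A)² = 3.333 J.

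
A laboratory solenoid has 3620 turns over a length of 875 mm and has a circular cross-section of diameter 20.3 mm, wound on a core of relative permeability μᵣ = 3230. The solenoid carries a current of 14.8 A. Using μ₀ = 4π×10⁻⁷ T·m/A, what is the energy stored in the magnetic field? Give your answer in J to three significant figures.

A = π(d/2)² = π(1.015×10^-2 m)² = 3.237×10^-4 m².
L = μ₀μᵣN²A/ℓ = (4π×10⁻⁷)(3230)(3620)²(3.237×10^-4)/(0.875) = 19.67 H.
U = ½LI² = ½(19.67)(14.8)² = 2.1547×10^3 J.

U ≈ 2150 J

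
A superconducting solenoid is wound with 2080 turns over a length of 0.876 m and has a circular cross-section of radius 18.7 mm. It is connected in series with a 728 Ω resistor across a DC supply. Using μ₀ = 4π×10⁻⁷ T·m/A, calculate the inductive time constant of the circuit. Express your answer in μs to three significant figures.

A = πr² = π(1.870×10^-2 m)² = 1.099×10^-3 m².
L = μ₀N²A/ℓ = (4π×10⁻⁷)(2080)²(1.099×10^-3)/(0.876) = 6.818×10^-3 H.
τ = L/R = (6.818×10^-3)/(728) = 9.366×10^-6 s.

τ ≈ 9.37 μs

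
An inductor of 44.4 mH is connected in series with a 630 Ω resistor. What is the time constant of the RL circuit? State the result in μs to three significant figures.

τ ≈ 70.5 μs

τ = L/R = (4.440×10^-2 H)/(630 Ω) = 7.048×10^-5 s.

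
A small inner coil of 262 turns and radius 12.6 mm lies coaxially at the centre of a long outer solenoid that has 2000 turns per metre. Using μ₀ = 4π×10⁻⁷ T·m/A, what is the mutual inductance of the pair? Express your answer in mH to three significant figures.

The outer solenoid produces a uniform field B₁ = μ₀n₁I₁ across the inner coil,
so the flux linkage is N₂Φ = N₂B₁A₂ = μ₀n₁N₂A₂·I₁, giving M = μ₀n₁N₂A₂.
A₂ = πr² = π(1.260×10^-2 m)² = 4.988×10^-4 m².
M = (4π×10⁻⁷)(2000)(262)(4.988×10^-4) = 3.284×10^-4 H.

M ≈ 0.328 mH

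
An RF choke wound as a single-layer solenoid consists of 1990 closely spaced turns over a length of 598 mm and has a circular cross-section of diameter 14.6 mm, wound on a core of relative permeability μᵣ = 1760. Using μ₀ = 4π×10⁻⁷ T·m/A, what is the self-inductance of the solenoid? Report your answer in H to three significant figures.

A = π(d/2)² = π(7.300×10^-3 m)² = 1.674×10^-4 m².
For a long solenoid, L = μ₀μᵣN²A/ℓ.
L = (4π×10⁻⁷)(1760)(1990)²(1.674×10^-4)/(0.598 m) = 2.452 H.

L ≈ 2.45 H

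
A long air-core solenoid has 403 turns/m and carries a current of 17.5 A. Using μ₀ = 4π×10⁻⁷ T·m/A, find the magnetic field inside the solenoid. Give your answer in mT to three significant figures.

B ≈ 8.86 mT

Inside a long solenoid, B = μ₀nI.
B = (4π×10⁻⁷)(403 m⁻¹)(17.5 A) = 8.862×10^-3 T.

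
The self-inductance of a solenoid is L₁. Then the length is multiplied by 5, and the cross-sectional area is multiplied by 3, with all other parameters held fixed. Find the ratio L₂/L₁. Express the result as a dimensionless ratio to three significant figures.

L₂/L₁ = 0.600

For a solenoid, L ∝ μᵣN²A/ℓ.
L₂/L₁ = (5)^-1 × (3) = 0.600.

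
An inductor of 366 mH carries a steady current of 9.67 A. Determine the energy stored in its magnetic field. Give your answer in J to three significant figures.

U ≈ 17.1 J

Stored magnetic energy: U = ½LI².
U = ½(0.366 H)(9.67 A)² = 17.11 J.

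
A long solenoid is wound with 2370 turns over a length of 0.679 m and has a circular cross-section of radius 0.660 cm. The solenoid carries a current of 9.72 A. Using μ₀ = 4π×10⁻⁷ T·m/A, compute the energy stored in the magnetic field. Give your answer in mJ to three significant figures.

U ≈ 67.2 mJ

A = πr² = π(6.600×10^-3 m)² = 1.368×10^-4 m².
L = μ₀N²A/ℓ = (4π×10⁻⁷)(2370)²(1.368×10^-4)/(0.679) = 1.423×10^-3 H.
U = ½LI² = ½(1.423×10^-3)(9.72)² = 6.720×10^-2 J.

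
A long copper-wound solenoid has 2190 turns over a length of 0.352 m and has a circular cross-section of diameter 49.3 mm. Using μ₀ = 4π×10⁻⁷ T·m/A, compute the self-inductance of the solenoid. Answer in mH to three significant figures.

A = π(d/2)² = π(2.465×10^-2 m)² = 1.909×10^-3 m².
For a long solenoid, L = μ₀N²A/ℓ.
L = (4π×10⁻⁷)(2190)²(1.909×10^-3)/(0.352 m) = 3.268×10^-2 H.

L ≈ 32.7 mH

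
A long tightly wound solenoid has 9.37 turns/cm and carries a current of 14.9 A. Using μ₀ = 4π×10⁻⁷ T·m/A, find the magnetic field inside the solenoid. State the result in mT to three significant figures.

B ≈ 17.5 mT

Inside a long solenoid, B = μ₀nI.
B = (4π×10⁻⁷)(937 m⁻¹)(14.9 A) = 1.754×10^-2 T.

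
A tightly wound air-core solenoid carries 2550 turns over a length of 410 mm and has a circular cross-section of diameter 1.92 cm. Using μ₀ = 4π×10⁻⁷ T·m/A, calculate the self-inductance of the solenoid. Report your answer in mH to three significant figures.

L ≈ 5.77 mH

A = π(d/2)² = π(9.600×10^-3 m)² = 2.895×10^-4 m².
For a long solenoid, L = μ₀N²A/ℓ.
L = (4π×10⁻⁷)(2550)²(2.895×10^-4)/(0.41 m) = 5.770×10^-3 H.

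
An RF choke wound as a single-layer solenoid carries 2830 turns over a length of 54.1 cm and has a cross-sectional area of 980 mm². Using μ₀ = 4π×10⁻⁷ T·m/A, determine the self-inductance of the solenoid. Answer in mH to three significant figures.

A = 980 mm² = 9.800×10^-4 m².
For a long solenoid, L = μ₀N²A/ℓ.
L = (4π×10⁻⁷)(2830)²(9.800×10^-4)/(0.541 m) = 1.823×10^-2 H.

L ≈ 18.2 mH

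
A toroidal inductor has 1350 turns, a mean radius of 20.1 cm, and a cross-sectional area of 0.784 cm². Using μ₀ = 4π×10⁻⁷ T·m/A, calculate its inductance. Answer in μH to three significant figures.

L ≈ 142 μH

For a thin toroid, L = μ₀N²A/(2πR).
L = (4π×10⁻⁷)(1350)²(7.840×10^-5) / (2π×0.201 m) = 1.422×10^-4 H.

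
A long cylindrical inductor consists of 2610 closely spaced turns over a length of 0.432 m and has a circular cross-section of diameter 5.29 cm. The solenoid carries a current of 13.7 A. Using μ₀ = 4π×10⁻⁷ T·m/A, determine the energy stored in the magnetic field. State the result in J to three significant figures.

A = π(d/2)² = π(2.645×10^-2 m)² = 2.198×10^-3 m².
L = μ₀N²A/ℓ = (4π×10⁻⁷)(2610)²(2.198×10^-3)/(0.432) = 4.355×10^-2 H.
U = ½LI² = ½(4.355×10^-2)(13.7)² = 4.087 J.

U ≈ 4.09 J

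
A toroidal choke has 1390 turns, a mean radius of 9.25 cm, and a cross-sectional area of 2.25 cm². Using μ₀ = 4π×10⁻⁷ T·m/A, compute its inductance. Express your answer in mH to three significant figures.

L ≈ 0.940 mH

For a thin toroid, L = μ₀N²A/(2πR).
L = (4π×10⁻⁷)(1390)²(2.250×10^-4) / (2π×9.250×10^-2 m) = 9.399×10^-4 H.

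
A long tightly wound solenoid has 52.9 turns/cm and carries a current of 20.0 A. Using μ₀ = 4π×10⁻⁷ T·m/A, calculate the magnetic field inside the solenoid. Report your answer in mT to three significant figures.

Inside a long solenoid, B = μ₀nI.
B = (4π×10⁻⁷)(5.290×10^3 m⁻¹)(20.0 A) = 0.133 T.

B ≈ 133 mT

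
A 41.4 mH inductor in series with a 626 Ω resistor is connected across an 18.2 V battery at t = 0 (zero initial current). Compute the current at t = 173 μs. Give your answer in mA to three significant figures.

I ≈ 26.9 mA

τ = L/R = 4.140×10^-2/626 = 6.613×10^-5 s; final current I_∞ = ε/R = 18.2/626 = 2.907×10^-2 A.
I(t) = I_∞(1 − e^(−t/τ)) with t/τ = 2.616.
I = (2.907×10^-2)(1 − e^(−2.616)) = 2.6948×10^-2 A.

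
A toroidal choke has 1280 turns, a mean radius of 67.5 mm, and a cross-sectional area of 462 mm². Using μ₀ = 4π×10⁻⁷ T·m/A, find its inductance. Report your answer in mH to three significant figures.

For a thin toroid, L = μ₀N²A/(2πR).
L = (4π×10⁻⁷)(1280)²(4.620×10^-4) / (2π×6.750×10^-2 m) = 2.243×10^-3 H.

L ≈ 2.24 mH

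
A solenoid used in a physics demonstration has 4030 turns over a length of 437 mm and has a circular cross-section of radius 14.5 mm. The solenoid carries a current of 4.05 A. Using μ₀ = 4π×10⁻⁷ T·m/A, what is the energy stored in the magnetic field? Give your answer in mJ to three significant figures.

U ≈ 253 mJ

A = πr² = π(1.450×10^-2 m)² = 6.605×10^-4 m².
L = μ₀N²A/ℓ = (4π×10⁻⁷)(4030)²(6.605×10^-4)/(0.437) = 3.0848×10^-2 H.
U = ½LI² = ½(3.0848×10^-2)(4.05)² = 0.253 J.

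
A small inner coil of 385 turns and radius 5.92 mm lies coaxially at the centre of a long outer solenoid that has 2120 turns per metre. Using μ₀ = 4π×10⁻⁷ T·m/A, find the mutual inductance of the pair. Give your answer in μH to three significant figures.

M ≈ 113 μH

The outer solenoid produces a uniform field B₁ = μ₀n₁I₁ across the inner coil,
so the flux linkage is N₂Φ = N₂B₁A₂ = μ₀n₁N₂A₂·I₁, giving M = μ₀n₁N₂A₂.
A₂ = πr² = π(5.920×10^-3 m)² = 1.101×10^-4 m².
M = (4π×10⁻⁷)(2120)(385)(1.101×10^-4) = 1.129×10^-4 H.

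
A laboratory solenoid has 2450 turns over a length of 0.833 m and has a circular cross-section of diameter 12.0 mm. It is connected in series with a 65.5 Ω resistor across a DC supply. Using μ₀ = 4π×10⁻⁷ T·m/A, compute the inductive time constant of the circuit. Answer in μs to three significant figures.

τ ≈ 15.6 μs

A = π(d/2)² = π(6.000×10^-3 m)² = 1.131×10^-4 m².
L = μ₀N²A/ℓ = (4π×10⁻⁷)(2450)²(1.131×10^-4)/(0.833) = 1.024×10^-3 H.
τ = L/R = (1.024×10^-3)/(65.5) = 1.564×10^-5 s.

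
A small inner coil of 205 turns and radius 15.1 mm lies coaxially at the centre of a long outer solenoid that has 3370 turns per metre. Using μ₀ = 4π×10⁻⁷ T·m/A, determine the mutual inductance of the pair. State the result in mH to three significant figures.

The outer solenoid produces a uniform field B₁ = μ₀n₁I₁ across the inner coil,
so the flux linkage is N₂Φ = N₂B₁A₂ = μ₀n₁N₂A₂·I₁, giving M = μ₀n₁N₂A₂.
A₂ = πr² = π(1.510×10^-2 m)² = 7.163×10^-4 m².
M = (4π×10⁻⁷)(3370)(205)(7.163×10^-4) = 6.219×10^-4 H.

M ≈ 0.622 mH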